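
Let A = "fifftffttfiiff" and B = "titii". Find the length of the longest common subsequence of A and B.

4

A longest common subsequence is itii (length 4); the LCS DP confirms no longer common subsequence exists.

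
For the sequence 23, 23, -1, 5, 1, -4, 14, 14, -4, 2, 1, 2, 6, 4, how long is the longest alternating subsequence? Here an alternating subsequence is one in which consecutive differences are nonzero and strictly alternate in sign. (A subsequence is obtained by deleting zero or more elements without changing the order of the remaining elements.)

10

A longest alternating subsequence is 23, -1, 5, 1, 14, -4, 2, 1, 6, 4 (positions 1,3,4,5,7,9,10,11,13,14); its 9 consecutive differences strictly alternate in sign, and length 10 is optimal.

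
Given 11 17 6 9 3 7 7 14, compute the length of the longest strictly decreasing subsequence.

Let dp[i] be the longest decreasing subsequence ending at position i. Then dp = [1, 1, 2, 2, 3, 3, 3, 2].
The maximum is 3; one witness is 11, 6, 3 at positions 1,3,5.

3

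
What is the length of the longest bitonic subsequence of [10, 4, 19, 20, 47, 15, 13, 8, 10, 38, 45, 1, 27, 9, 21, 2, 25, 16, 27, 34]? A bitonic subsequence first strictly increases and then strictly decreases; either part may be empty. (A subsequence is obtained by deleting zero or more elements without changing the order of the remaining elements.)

Let inc[i] be the LIS ending at i and dec[i] the longest strictly decreasing subsequence starting at i. inc = [1, 1, 2, 3, 4, 2, 2, 2, 3, 4, 5, 1, 4, 3, 4, 2, 5, 4, 6, 7], dec = [3, 2, 6, 6, 6, 5, 4, 2, 3, 4, 4, 1, 3, 2, 2, 1, 2, 1, 1, 1].
max_i inc[i]+dec[i]−1 = 9, with one witness 10, 19, 20, 47, 15, 13, 10, 9, 2.

9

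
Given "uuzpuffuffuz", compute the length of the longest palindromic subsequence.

One longest palindromic subsequence is zuffuffuz (positions 3,5,6,7,8,9,10,11,12); it reads the same forward and backward, and the interval DP gives dp[1][12] = 9.

9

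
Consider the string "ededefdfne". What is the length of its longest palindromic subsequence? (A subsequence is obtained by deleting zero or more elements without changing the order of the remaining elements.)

7

One longest palindromic subsequence is ededede (positions 1,2,3,4,5,7,10); it reads the same forward and backward, and the interval DP gives dp[1][10] = 7.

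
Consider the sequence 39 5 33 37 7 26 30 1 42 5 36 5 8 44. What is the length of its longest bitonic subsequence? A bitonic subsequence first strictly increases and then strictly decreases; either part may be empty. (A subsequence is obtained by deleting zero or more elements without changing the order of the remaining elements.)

7

Let inc[i] be the LIS ending at i and dec[i] the longest strictly decreasing subsequence starting at i. inc = [1, 1, 2, 3, 2, 3, 4, 1, 5, 2, 5, 2, 3, 6], dec = [4, 2, 3, 3, 2, 2, 2, 1, 3, 1, 2, 1, 1, 1].
max_i inc[i]+dec[i]−1 = 7, with one witness 5, 7, 26, 30, 42, 36, 8.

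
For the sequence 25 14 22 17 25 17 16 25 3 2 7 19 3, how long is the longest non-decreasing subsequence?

Let dp[i] be the longest non-decreasing subsequence ending at position i. Then dp = [1, 1, 2, 2, 3, 3, 2, 4, 1, 1, 2, 4, 2].
The maximum is 4; one witness is 14, 22, 25, 25 at positions 2,3,5,8.

4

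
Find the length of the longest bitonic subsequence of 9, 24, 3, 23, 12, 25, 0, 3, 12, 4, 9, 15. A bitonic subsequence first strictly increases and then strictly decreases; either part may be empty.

5

One longest bitonic subsequence is 9, 24, 23, 12, 9 (positions 1,2,4,9,11): it rises to 24 then falls. Length 5 is optimal.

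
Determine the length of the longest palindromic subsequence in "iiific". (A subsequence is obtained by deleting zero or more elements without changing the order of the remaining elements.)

4

One longest palindromic subsequence is iiii (positions 1,2,3,5); it reads the same forward and backward, and the interval DP gives dp[1][6] = 4.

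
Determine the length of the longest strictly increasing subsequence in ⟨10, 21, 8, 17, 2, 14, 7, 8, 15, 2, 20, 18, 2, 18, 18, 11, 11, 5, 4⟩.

One longest increasing subsequence is 2, 7, 8, 15, 20 (positions 5,7,8,9,11), of length 5; no longer one exists.

5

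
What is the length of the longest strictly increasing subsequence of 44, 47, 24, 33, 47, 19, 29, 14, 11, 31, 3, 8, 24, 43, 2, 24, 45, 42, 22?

5

One longest increasing subsequence is 24, 29, 31, 43, 45 (positions 3,7,10,14,17), of length 5; no longer one exists.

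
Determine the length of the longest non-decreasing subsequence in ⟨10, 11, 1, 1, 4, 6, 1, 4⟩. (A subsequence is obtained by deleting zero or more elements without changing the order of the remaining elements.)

4

Let dp[i] be the longest non-decreasing subsequence ending at position i. Then dp = [1, 2, 1, 2, 3, 4, 3, 4].
The maximum is 4; one witness is 1, 1, 4, 6 at positions 3,4,5,6.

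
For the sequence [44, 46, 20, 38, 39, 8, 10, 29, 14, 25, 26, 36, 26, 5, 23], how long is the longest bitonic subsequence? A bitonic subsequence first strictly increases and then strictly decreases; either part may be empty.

One longest bitonic subsequence is 8, 10, 14, 25, 26, 36, 26, 23 (positions 6,7,9,10,11,12,13,15): it rises to 36 then falls. Length 8 is optimal.

8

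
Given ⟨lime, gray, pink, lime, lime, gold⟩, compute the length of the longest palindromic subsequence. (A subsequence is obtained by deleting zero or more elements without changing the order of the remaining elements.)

Using dp[i][j] = 2 + dp[i+1][j−1] if the ends match, else max(dp[i+1][j], dp[i][j−1]):
dp[1][6] = 3. A witness is lime lime lime at positions 1,4,5.

3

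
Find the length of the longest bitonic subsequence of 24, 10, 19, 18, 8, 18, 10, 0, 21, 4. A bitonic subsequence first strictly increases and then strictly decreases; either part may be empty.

5

Let inc[i] be the LIS ending at i and dec[i] the longest strictly decreasing subsequence starting at i. inc = [1, 1, 2, 2, 1, 2, 2, 1, 3, 2], dec = [5, 3, 4, 3, 2, 3, 2, 1, 2, 1].
max_i inc[i]+dec[i]−1 = 5, with one witness 24, 19, 18, 10, 4.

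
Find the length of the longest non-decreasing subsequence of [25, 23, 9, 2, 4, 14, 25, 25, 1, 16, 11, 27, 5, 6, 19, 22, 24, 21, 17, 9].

7

Let dp[i] be the longest non-decreasing subsequence ending at position i. Then dp = [1, 1, 1, 1, 2, 3, 4, 5, 1, 4, 3, 6, 3, 4, 5, 6, 7, 6, 5, 5].
The maximum is 7; one witness is 2, 4, 14, 16, 19, 22, 24 at positions 4,5,6,10,15,16,17.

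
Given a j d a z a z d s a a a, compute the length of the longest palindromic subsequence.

Using dp[i][j] = 2 + dp[i+1][j−1] if the ends match, else max(dp[i+1][j], dp[i][j−1]):
dp[1][12] = 7. A witness is aaasaaa at positions 1,4,6,9,10,11,12.

7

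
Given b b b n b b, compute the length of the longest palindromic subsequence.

5

Using dp[i][j] = 2 + dp[i+1][j−1] if the ends match, else max(dp[i+1][j], dp[i][j−1]):
dp[1][6] = 5. A witness is bbnbb at positions 1,2,4,5,6.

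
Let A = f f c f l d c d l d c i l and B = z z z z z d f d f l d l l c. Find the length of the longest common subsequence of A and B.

6

Backtracking the LCS table gives one alignment: f (A1,B7) → f (A4,B9) → l (A5,B10) → d (A6,B11) → l (A9,B13) → c (A11,B14).
So the longest common subsequence has length 6.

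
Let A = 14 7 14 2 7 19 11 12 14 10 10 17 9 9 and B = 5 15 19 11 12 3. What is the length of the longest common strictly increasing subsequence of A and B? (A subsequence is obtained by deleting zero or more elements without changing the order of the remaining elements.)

A longest common strictly increasing subsequence is 11, 12 (length 2); it appears in order in both A and B, and no longer such subsequence exists.

2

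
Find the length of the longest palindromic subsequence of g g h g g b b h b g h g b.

9

Using dp[i][j] = 2 + dp[i+1][j−1] if the ends match, else max(dp[i+1][j], dp[i][j−1]):
dp[1][13] = 9. A witness is ghgbhbghg at positions 2,3,4,6,8,9,10,11,12.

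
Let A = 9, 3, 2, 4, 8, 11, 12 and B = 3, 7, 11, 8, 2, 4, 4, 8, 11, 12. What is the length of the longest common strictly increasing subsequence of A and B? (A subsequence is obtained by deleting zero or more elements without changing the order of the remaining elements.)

5

A longest common strictly increasing subsequence is 3, 4, 8, 11, 12 (length 5); it appears in order in both A and B, and no longer such subsequence exists.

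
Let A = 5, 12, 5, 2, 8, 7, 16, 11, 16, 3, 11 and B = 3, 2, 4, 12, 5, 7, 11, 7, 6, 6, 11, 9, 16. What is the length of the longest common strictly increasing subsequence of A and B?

A longest common strictly increasing subsequence is 2, 7, 11, 16 (length 4); it appears in order in both A and B, and no longer such subsequence exists.

4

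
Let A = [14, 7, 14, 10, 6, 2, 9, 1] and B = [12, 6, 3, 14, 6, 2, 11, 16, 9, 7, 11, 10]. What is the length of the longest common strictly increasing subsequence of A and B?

For each value that appears in both, track the longest common increasing run ending there.
The best achievable length is 2; one witness is 6, 9 (A-positions 5,7, B-positions 2,9).

2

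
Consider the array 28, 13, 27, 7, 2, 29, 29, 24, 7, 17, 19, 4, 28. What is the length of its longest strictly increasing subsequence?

5

One longest increasing subsequence is 2, 7, 17, 19, 28 (positions 5,9,10,11,13), of length 5; no longer one exists.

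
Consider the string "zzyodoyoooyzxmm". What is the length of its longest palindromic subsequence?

9

One longest palindromic subsequence is zyoooooyz (positions 2,3,4,6,8,9,10,11,12); it reads the same forward and backward, and the interval DP gives dp[1][15] = 9.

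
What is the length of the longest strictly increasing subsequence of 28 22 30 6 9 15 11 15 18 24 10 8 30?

Let dp[i] be the longest increasing subsequence ending at position i. Then dp = [1, 1, 2, 1, 2, 3, 3, 4, 5, 6, 3, 2, 7].
The maximum is 7; one witness is 6, 9, 11, 15, 18, 24, 30 at positions 4,5,7,8,9,10,13.

7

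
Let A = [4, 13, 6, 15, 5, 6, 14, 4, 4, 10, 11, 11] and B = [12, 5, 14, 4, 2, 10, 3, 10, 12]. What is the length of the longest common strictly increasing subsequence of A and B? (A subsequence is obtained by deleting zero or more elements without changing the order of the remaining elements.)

A longest common strictly increasing subsequence is 5, 14 (length 2); it appears in order in both A and B, and no longer such subsequence exists.

2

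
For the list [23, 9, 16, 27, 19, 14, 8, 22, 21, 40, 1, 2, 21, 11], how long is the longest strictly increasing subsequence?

One longest increasing subsequence is 9, 16, 19, 22, 40 (positions 2,3,5,8,10), of length 5; no longer one exists.

5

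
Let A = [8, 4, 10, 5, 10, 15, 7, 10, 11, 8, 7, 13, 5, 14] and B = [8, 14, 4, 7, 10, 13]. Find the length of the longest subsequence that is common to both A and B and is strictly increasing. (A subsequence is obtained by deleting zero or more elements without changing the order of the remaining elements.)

A longest common strictly increasing subsequence is 4, 7, 10, 13 (length 4); it appears in order in both A and B, and no longer such subsequence exists.

4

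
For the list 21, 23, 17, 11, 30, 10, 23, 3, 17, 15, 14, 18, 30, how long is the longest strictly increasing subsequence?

Let dp[i] be the longest increasing subsequence ending at position i. Then dp = [1, 2, 1, 1, 3, 1, 2, 1, 2, 2, 2, 3, 4].
The maximum is 4; one witness is 11, 17, 18, 30 at positions 4,9,12,13.

4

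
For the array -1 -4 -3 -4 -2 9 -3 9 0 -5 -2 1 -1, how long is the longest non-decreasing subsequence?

Scanning left to right, the best length ending at each element is: -1→1, -4→1, -3→2, -4→2, -2→3, 9→4, -3→3, 9→5, 0→4, -5→1, -2→4, 1→5, -1→5.
So the longest non-decreasing subsequence has length 5, e.g. -4, -3, -2, 9, 9.

5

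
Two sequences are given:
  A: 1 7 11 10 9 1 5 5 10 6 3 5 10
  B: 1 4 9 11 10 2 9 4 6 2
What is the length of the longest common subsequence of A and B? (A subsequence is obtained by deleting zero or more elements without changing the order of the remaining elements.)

Backtracking the LCS table gives one alignment: 1 (A1,B1) → 11 (A3,B4) → 10 (A4,B5) → 9 (A5,B7) → 6 (A10,B9).
So the longest common subsequence has length 5.

5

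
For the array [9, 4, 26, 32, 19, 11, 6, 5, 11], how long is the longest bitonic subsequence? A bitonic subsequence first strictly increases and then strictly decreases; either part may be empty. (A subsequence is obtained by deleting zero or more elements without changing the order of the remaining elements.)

Let inc[i] be the LIS ending at i and dec[i] the longest strictly decreasing subsequence starting at i. inc = [1, 1, 2, 3, 2, 2, 2, 2, 3], dec = [3, 1, 5, 5, 4, 3, 2, 1, 1].
max_i inc[i]+dec[i]−1 = 7, with one witness 9, 26, 32, 19, 11, 6, 5.

7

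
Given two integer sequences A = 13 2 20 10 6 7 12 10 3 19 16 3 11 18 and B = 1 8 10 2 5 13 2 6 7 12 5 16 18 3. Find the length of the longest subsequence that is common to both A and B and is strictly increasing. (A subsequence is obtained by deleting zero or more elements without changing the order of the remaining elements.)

For each value that appears in both, track the longest common increasing run ending there.
The best achievable length is 6; one witness is 2, 6, 7, 12, 16, 18 (A-positions 2,5,6,7,11,14, B-positions 4,8,9,10,12,13).

6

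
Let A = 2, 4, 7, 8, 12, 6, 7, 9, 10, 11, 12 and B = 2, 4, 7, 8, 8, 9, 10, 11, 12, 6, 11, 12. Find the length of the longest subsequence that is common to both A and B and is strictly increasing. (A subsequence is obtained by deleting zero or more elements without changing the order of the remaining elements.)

For each value that appears in both, track the longest common increasing run ending there.
The best achievable length is 8; one witness is 2, 4, 7, 8, 9, 10, 11, 12 (A-positions 1,2,3,4,8,9,10,11, B-positions 1,2,3,4,6,7,8,9).

8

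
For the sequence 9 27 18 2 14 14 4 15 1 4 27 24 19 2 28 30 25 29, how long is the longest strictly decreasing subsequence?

5

Let dp[i] be the longest decreasing subsequence ending at position i. Then dp = [1, 1, 2, 3, 3, 3, 4, 3, 5, 4, 1, 2, 3, 5, 1, 1, 2, 2].
The maximum is 5; one witness is 27, 18, 14, 4, 1 at positions 2,3,5,7,9.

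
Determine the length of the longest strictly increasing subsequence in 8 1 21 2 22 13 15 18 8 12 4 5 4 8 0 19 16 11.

6

One longest increasing subsequence is 1, 2, 13, 15, 18, 19 (positions 2,4,6,7,8,16), of length 6; no longer one exists.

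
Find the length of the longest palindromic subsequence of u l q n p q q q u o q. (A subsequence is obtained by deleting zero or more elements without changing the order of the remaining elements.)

6

Using dp[i][j] = 2 + dp[i+1][j−1] if the ends match, else max(dp[i+1][j], dp[i][j−1]):
dp[1][11] = 6. A witness is uqqqqu at positions 1,3,6,7,8,9.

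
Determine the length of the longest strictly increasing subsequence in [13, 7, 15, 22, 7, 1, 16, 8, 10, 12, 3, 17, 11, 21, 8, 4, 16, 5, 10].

One longest increasing subsequence is 7, 8, 10, 12, 17, 21 (positions 2,8,9,10,12,14), of length 6; no longer one exists.

6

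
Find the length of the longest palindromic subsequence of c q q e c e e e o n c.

Using dp[i][j] = 2 + dp[i+1][j−1] if the ends match, else max(dp[i+1][j], dp[i][j−1]):
dp[1][11] = 6. A witness is ceeeec at positions 1,4,6,7,8,11.

6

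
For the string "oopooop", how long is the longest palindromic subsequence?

5

Using dp[i][j] = 2 + dp[i+1][j−1] if the ends match, else max(dp[i+1][j], dp[i][j−1]):
dp[1][7] = 5. A witness is pooop at positions 3,4,5,6,7.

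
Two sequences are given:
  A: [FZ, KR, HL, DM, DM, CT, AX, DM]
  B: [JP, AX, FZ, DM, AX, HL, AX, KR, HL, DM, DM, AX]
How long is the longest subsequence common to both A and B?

Backtracking the LCS table gives one alignment: FZ (A1,B3) → KR (A2,B8) → HL (A3,B9) → DM (A4,B10) → DM (A5,B11) → AX (A7,B12).
So the longest common subsequence has length 6.

6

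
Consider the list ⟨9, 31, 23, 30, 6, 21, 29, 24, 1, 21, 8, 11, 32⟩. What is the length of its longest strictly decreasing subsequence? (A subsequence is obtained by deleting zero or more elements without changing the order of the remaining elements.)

6

Let dp[i] be the longest decreasing subsequence ending at position i. Then dp = [1, 1, 2, 2, 3, 3, 3, 4, 5, 5, 6, 6, 1].
The maximum is 6; one witness is 31, 30, 29, 24, 21, 8 at positions 2,4,7,8,10,11.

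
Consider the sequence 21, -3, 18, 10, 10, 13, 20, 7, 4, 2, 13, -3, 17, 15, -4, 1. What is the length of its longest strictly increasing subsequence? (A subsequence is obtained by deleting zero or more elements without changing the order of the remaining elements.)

Scanning left to right, the best length ending at each element is: 21→1, -3→1, 18→2, 10→2, 10→2, 13→3, 20→4, 7→2, 4→2, 2→2, 13→3, -3→1, 17→4, 15→4, -4→1, 1→2.
So the longest increasing subsequence has length 4, e.g. -3, 10, 13, 20.

4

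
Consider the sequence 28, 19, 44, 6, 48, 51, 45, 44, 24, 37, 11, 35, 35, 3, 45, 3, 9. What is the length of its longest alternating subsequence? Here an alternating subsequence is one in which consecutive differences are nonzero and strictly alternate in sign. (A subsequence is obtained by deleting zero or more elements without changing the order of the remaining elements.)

Track the best alternating length ending on an up-step vs a down-step at each position: up/down = 1/1, 1/2, 3/1, 1/4, 5/1, 5/1, 5/6, 5/6, 5/6, 7/6, 5/8, 9/8, 9/8, 1/10, 11/6, 1/12, 13/12.
The maximum over both is 13; one such subsequence is 28, 19, 44, 6, 48, 24, 37, 11, 35, 3, 45, 3, 9.

13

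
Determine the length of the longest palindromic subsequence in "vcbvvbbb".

One longest palindromic subsequence is bbbb (positions 3,6,7,8); it reads the same forward and backward, and the interval DP gives dp[1][8] = 4.

4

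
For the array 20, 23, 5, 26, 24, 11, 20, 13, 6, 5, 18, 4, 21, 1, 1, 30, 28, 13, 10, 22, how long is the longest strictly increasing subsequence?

6

One longest increasing subsequence is 5, 11, 13, 18, 21, 30 (positions 3,6,8,11,13,16), of length 6; no longer one exists.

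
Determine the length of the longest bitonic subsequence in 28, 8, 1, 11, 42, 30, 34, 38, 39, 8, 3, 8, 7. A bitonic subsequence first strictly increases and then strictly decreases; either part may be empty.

8

Let inc[i] be the LIS ending at i and dec[i] the longest strictly decreasing subsequence starting at i. inc = [1, 1, 1, 2, 3, 3, 4, 5, 6, 2, 2, 3, 3], dec = [4, 2, 1, 3, 4, 3, 3, 3, 3, 2, 1, 2, 1].
max_i inc[i]+dec[i]−1 = 8, with one witness 8, 11, 30, 34, 38, 39, 8, 7.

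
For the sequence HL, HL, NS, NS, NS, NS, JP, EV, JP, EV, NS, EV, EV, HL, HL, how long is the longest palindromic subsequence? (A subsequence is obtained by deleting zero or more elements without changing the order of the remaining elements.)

Using dp[i][j] = 2 + dp[i+1][j−1] if the ends match, else max(dp[i+1][j], dp[i][j−1]):
dp[1][15] = 9. A witness is HL HL EV EV NS EV EV HL HL at positions 1,2,8,10,11,12,13,14,15.

9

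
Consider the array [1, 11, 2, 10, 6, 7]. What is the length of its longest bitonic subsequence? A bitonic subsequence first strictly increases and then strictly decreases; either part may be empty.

One longest bitonic subsequence is 1, 11, 10, 7 (positions 1,2,4,6): it rises to 11 then falls. Length 4 is optimal.

4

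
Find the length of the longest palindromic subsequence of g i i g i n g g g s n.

5

Using dp[i][j] = 2 + dp[i+1][j−1] if the ends match, else max(dp[i+1][j], dp[i][j−1]):
dp[1][11] = 5. A witness is ngggn at positions 6,7,8,9,11.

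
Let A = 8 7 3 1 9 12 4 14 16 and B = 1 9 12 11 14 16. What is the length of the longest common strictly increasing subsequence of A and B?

A longest common strictly increasing subsequence is 1, 9, 12, 14, 16 (length 5); it appears in order in both A and B, and no longer such subsequence exists.

5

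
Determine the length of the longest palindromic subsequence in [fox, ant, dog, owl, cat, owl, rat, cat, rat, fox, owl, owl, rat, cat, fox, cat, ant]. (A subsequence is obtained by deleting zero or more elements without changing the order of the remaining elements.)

One longest palindromic subsequence is ant cat cat rat owl owl rat cat cat ant (positions 2,5,8,9,11,12,13,14,16,17); it reads the same forward and backward, and the interval DP gives dp[1][17] = 10.

10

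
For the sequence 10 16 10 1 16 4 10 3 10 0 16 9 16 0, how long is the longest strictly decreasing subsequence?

Let dp[i] be the longest decreasing subsequence ending at position i. Then dp = [1, 1, 2, 3, 1, 3, 2, 4, 2, 5, 1, 3, 1, 5].
The maximum is 5; one witness is 16, 10, 4, 3, 0 at positions 2,3,6,8,10.

5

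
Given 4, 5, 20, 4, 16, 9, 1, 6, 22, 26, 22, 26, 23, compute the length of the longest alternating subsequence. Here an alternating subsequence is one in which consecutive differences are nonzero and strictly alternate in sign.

A longest alternating subsequence is 4, 5, 4, 16, 9, 26, 22, 26, 23 (positions 1,2,4,5,6,10,11,12,13); its 8 consecutive differences strictly alternate in sign, and length 9 is optimal.

9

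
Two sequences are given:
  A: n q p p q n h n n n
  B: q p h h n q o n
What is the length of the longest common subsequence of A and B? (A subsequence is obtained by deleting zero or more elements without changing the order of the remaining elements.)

5

A longest common subsequence is qphnn (length 5); the LCS DP confirms no longer common subsequence exists.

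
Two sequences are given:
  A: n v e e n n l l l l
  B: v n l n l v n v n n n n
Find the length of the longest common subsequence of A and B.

Backtracking the LCS table gives one alignment: n (A1,B7) → v (A2,B8) → n (A5,B11) → n (A6,B12).
So the longest common subsequence has length 4.

4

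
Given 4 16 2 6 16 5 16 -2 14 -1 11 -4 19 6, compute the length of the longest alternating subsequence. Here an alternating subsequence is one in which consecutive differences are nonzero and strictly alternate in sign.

Track the best alternating length ending on an up-step vs a down-step at each position: up/down = 1/1, 2/1, 1/3, 4/3, 4/1, 4/5, 6/1, 1/7, 8/7, 8/9, 10/9, 1/11, 12/1, 12/13.
The maximum over both is 13; one such subsequence is 4, 16, 2, 6, 5, 16, -2, 14, -1, 11, -4, 19, 6.

13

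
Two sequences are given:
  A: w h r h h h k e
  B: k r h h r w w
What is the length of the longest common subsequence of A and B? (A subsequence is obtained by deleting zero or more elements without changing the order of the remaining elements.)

Backtracking the LCS table gives one alignment: r (A3,B2) → h (A4,B3) → h (A5,B4).
So the longest common subsequence has length 3.

3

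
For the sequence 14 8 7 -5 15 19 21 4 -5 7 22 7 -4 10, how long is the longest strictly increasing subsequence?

5

Let dp[i] be the longest increasing subsequence ending at position i. Then dp = [1, 1, 1, 1, 2, 3, 4, 2, 1, 3, 5, 3, 2, 4].
The maximum is 5; one witness is 14, 15, 19, 21, 22 at positions 1,5,6,7,11.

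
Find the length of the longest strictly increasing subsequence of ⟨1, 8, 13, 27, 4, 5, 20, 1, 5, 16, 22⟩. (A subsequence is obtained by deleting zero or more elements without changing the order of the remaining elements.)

5

One longest increasing subsequence is 1, 8, 13, 20, 22 (positions 1,2,3,7,11), of length 5; no longer one exists.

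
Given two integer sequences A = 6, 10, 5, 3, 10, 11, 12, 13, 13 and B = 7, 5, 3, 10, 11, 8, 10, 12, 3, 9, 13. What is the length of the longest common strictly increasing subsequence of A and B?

5

A longest common strictly increasing subsequence is 5, 10, 11, 12, 13 (length 5); it appears in order in both A and B, and no longer such subsequence exists.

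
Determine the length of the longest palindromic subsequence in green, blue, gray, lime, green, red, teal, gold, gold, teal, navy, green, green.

8

One longest palindromic subsequence is green green teal gold gold teal green green (positions 1,5,7,8,9,10,12,13); it reads the same forward and backward, and the interval DP gives dp[1][13] = 8.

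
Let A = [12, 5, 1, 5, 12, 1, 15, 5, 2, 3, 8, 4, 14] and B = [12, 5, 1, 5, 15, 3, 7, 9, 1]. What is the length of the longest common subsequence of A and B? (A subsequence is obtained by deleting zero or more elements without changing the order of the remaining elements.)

6

Backtracking the LCS table gives one alignment: 12 (A1,B1) → 5 (A2,B2) → 1 (A3,B3) → 5 (A4,B4) → 15 (A7,B5) → 3 (A10,B6).
So the longest common subsequence has length 6.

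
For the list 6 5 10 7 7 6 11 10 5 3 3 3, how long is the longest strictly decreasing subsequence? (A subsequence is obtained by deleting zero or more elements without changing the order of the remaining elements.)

5

Let dp[i] be the longest decreasing subsequence ending at position i. Then dp = [1, 2, 1, 2, 2, 3, 1, 2, 4, 5, 5, 5].
The maximum is 5; one witness is 10, 7, 6, 5, 3 at positions 3,4,6,9,10.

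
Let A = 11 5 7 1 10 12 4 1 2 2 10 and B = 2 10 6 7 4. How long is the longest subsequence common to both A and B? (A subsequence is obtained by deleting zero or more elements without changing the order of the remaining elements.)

A longest common subsequence is 7, 4 (length 2); the LCS DP confirms no longer common subsequence exists.

2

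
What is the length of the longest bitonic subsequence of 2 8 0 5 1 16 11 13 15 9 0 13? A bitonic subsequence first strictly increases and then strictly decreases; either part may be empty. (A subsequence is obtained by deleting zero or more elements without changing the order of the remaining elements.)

7

Let inc[i] be the LIS ending at i and dec[i] the longest strictly decreasing subsequence starting at i. inc = [1, 2, 1, 2, 2, 3, 3, 4, 5, 3, 1, 4], dec = [3, 4, 1, 3, 2, 4, 3, 3, 3, 2, 1, 1].
max_i inc[i]+dec[i]−1 = 7, with one witness 2, 8, 11, 13, 15, 9, 0.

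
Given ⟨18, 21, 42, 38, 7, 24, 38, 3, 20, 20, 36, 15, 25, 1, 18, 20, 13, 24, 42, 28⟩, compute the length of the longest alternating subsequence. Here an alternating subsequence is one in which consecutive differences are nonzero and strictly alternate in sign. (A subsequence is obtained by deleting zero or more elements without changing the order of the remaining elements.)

13

Track the best alternating length ending on an up-step vs a down-step at each position: up/down = 1/1, 2/1, 2/1, 2/3, 1/3, 4/3, 4/3, 1/5, 6/5, 6/5, 6/5, 6/7, 8/7, 1/9, 10/9, 10/9, 10/11, 12/9, 12/1, 12/13.
The maximum over both is 13; one such subsequence is 18, 21, 7, 24, 3, 20, 15, 25, 1, 18, 13, 42, 28.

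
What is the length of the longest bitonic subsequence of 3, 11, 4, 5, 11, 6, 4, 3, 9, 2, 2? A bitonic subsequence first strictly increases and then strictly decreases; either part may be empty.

Let inc[i] be the LIS ending at i and dec[i] the longest strictly decreasing subsequence starting at i. inc = [1, 2, 2, 3, 4, 4, 2, 1, 5, 1, 1], dec = [2, 5, 3, 4, 5, 4, 3, 2, 2, 1, 1].
max_i inc[i]+dec[i]−1 = 8, with one witness 3, 4, 5, 11, 6, 4, 3, 2.

8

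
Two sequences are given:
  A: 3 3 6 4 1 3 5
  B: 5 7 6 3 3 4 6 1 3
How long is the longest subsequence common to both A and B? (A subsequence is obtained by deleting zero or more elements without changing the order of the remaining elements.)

5

A longest common subsequence is 3, 3, 6, 1, 3 (length 5); the LCS DP confirms no longer common subsequence exists.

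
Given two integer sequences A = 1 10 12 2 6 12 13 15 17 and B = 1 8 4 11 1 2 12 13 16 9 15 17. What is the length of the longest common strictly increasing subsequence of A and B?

A longest common strictly increasing subsequence is 1, 2, 12, 13, 15, 17 (length 6); it appears in order in both A and B, and no longer such subsequence exists.

6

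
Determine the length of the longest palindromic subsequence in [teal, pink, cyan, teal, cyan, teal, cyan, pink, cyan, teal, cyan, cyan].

One longest palindromic subsequence is cyan cyan teal cyan pink cyan teal cyan cyan (positions 3,5,6,7,8,9,10,11,12); it reads the same forward and backward, and the interval DP gives dp[1][12] = 9.

9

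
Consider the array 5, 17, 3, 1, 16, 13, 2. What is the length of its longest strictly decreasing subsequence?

4

Let dp[i] be the longest decreasing subsequence ending at position i. Then dp = [1, 1, 2, 3, 2, 3, 4].
The maximum is 4; one witness is 17, 16, 13, 2 at positions 2,5,6,7.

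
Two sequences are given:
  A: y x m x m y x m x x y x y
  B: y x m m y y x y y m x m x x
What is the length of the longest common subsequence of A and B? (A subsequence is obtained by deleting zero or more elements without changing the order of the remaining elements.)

Backtracking the LCS table gives one alignment: y (A1,B1) → x (A2,B2) → m (A3,B3) → m (A5,B4) → y (A6,B6) → x (A7,B7) → m (A8,B10) → x (A9,B11) → x (A10,B13) → x (A12,B14).
So the longest common subsequence has length 10.

10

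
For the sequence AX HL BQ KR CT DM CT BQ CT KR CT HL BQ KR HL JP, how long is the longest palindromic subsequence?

9

One longest palindromic subsequence is HL KR BQ CT KR CT BQ KR HL (positions 2,4,8,9,10,11,13,14,15); it reads the same forward and backward, and the interval DP gives dp[1][16] = 9.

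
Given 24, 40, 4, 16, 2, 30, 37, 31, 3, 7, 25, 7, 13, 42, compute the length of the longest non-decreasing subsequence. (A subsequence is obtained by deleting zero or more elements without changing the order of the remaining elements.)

Scanning left to right, the best length ending at each element is: 24→1, 40→2, 4→1, 16→2, 2→1, 30→3, 37→4, 31→4, 3→2, 7→3, 25→4, 7→4, 13→5, 42→6.
So the longest non-decreasing subsequence has length 6, e.g. 2, 3, 7, 7, 13, 42.

6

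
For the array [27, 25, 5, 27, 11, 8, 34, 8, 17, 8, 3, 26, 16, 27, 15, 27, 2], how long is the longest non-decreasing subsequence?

7

One longest non-decreasing subsequence is 5, 8, 8, 17, 26, 27, 27 (positions 3,6,8,9,12,14,16), of length 7; no longer one exists.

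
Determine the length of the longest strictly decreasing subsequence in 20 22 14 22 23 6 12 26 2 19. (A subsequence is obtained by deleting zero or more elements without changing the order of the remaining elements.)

Scanning left to right, the best length ending at each element is: 20→1, 22→1, 14→2, 22→1, 23→1, 6→3, 12→3, 26→1, 2→4, 19→2.
So the longest decreasing subsequence has length 4, e.g. 20, 14, 6, 2.

4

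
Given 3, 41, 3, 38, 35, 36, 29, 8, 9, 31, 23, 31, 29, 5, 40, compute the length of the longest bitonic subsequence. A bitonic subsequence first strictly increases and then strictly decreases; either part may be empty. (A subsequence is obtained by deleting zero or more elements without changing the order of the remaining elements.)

Let inc[i] be the LIS ending at i and dec[i] the longest strictly decreasing subsequence starting at i. inc = [1, 2, 1, 2, 2, 3, 2, 2, 3, 4, 4, 5, 5, 2, 6], dec = [1, 6, 1, 5, 4, 4, 3, 2, 2, 3, 2, 3, 2, 1, 1].
max_i inc[i]+dec[i]−1 = 7, with one witness 3, 41, 38, 36, 31, 29, 5.

7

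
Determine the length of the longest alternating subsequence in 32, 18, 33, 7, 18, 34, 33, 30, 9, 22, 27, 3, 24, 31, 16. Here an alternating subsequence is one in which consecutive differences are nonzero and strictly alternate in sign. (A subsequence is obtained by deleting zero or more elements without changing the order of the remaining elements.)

Track the best alternating length ending on an up-step vs a down-step at each position: up/down = 1/1, 1/2, 3/1, 1/4, 5/4, 5/1, 5/6, 5/6, 5/6, 7/6, 7/6, 1/8, 9/8, 9/6, 9/10.
The maximum over both is 10; one such subsequence is 32, 18, 33, 7, 18, 9, 22, 3, 24, 16.

10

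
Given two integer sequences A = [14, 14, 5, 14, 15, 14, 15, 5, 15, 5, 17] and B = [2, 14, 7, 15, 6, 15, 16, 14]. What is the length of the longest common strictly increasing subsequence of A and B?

2

A longest common strictly increasing subsequence is 14, 15 (length 2); it appears in order in both A and B, and no longer such subsequence exists.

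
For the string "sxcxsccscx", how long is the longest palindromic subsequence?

One longest palindromic subsequence is xcsccscx (positions 2,3,5,6,7,8,9,10); it reads the same forward and backward, and the interval DP gives dp[1][10] = 8.

8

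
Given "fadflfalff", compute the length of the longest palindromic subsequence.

7

Using dp[i][j] = 2 + dp[i+1][j−1] if the ends match, else max(dp[i+1][j], dp[i][j−1]):
dp[1][10] = 7. A witness is fflalff at positions 1,4,5,7,8,9,10.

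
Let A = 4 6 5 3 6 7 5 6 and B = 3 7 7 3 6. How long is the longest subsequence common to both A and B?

3

Backtracking the LCS table gives one alignment: 3 (A4,B1) → 7 (A6,B3) → 6 (A8,B5).
So the longest common subsequence has length 3.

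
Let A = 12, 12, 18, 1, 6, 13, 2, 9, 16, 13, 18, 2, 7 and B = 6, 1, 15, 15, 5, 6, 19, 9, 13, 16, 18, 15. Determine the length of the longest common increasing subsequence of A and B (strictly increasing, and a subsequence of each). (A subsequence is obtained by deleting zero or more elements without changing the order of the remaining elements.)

5

For each value that appears in both, track the longest common increasing run ending there.
The best achievable length is 5; one witness is 1, 6, 9, 13, 18 (A-positions 4,5,8,10,11, B-positions 2,6,8,9,11).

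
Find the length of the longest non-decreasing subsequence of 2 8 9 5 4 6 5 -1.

3

One longest non-decreasing subsequence is 2, 8, 9 (positions 1,2,3), of length 3; no longer one exists.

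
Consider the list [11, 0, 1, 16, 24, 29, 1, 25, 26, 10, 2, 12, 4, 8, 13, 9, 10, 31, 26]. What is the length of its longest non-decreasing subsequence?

9

Scanning left to right, the best length ending at each element is: 11→1, 0→1, 1→2, 16→3, 24→4, 29→5, 1→3, 25→5, 26→6, 10→4, 2→4, 12→5, 4→5, 8→6, 13→7, 9→7, 10→8, 31→9, 26→9.
So the longest non-decreasing subsequence has length 9, e.g. 0, 1, 1, 2, 4, 8, 9, 10, 31.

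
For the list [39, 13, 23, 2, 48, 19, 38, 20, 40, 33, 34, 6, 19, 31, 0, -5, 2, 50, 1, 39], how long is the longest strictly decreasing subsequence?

Let dp[i] be the longest decreasing subsequence ending at position i. Then dp = [1, 2, 2, 3, 1, 3, 2, 3, 2, 3, 3, 4, 4, 4, 5, 6, 5, 1, 6, 3].
The maximum is 6; one witness is 39, 23, 19, 6, 0, -5 at positions 1,3,6,12,15,16.

6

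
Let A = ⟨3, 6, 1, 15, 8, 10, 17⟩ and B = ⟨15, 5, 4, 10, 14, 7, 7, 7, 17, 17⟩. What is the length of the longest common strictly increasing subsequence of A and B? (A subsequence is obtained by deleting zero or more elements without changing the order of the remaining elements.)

A longest common strictly increasing subsequence is 15, 17 (length 2); it appears in order in both A and B, and no longer such subsequence exists.

2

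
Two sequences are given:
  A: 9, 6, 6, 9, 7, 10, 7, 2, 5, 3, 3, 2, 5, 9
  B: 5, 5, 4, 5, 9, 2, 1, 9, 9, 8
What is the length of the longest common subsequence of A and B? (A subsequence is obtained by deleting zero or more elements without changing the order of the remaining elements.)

3

Backtracking the LCS table gives one alignment: 9 (A1,B5) → 9 (A4,B8) → 9 (A14,B9).
So the longest common subsequence has length 3.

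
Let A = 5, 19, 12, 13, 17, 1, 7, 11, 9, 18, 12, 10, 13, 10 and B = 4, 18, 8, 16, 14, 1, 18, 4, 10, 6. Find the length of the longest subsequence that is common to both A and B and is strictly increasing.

2

For each value that appears in both, track the longest common increasing run ending there.
The best achievable length is 2; one witness is 1, 18 (A-positions 6,10, B-positions 6,7).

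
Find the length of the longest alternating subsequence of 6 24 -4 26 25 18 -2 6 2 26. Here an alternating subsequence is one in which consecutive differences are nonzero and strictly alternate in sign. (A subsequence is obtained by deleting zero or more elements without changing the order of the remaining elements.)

8

Track the best alternating length ending on an up-step vs a down-step at each position: up/down = 1/1, 2/1, 1/3, 4/1, 4/5, 4/5, 4/5, 6/5, 6/7, 8/1.
The maximum over both is 8; one such subsequence is 6, 24, -4, 26, -2, 6, 2, 26.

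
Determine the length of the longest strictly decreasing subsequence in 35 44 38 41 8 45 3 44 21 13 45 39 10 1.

Let dp[i] be the longest decreasing subsequence ending at position i. Then dp = [1, 1, 2, 2, 3, 1, 4, 2, 3, 4, 1, 3, 5, 6].
The maximum is 6; one witness is 44, 38, 21, 13, 10, 1 at positions 2,3,9,10,13,14.

6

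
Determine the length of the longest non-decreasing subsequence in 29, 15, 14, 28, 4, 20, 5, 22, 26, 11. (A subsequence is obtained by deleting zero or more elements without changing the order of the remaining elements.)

Let dp[i] be the longest non-decreasing subsequence ending at position i. Then dp = [1, 1, 1, 2, 1, 2, 2, 3, 4, 3].
The maximum is 4; one witness is 15, 20, 22, 26 at positions 2,6,8,9.

4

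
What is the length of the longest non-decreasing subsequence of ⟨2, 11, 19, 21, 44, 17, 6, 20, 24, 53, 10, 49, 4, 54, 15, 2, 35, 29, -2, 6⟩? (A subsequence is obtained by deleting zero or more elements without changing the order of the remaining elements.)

Scanning left to right, the best length ending at each element is: 2→1, 11→2, 19→3, 21→4, 44→5, 17→3, 6→2, 20→4, 24→5, 53→6, 10→3, 49→6, 4→2, 54→7, 15→4, 2→2, 35→6, 29→6, -2→1, 6→3.
So the longest non-decreasing subsequence has length 7, e.g. 2, 11, 19, 21, 44, 53, 54.

7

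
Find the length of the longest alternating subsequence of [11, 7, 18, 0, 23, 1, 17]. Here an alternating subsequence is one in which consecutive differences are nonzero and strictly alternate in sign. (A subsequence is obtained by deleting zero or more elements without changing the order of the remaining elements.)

A longest alternating subsequence is 11, 7, 18, 0, 23, 1, 17 (positions 1,2,3,4,5,6,7); its 6 consecutive differences strictly alternate in sign, and length 7 is optimal.

7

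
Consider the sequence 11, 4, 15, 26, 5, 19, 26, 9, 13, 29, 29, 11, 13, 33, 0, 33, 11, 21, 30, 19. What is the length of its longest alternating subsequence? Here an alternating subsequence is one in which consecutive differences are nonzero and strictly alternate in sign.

14

A longest alternating subsequence is 11, 4, 15, 5, 19, 9, 13, 11, 13, 0, 33, 11, 21, 19 (positions 1,2,3,5,6,8,9,12,13,15,16,17,18,20); its 13 consecutive differences strictly alternate in sign, and length 14 is optimal.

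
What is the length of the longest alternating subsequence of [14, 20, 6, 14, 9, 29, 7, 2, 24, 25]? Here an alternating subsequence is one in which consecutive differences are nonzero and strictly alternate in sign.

8

Track the best alternating length ending on an up-step vs a down-step at each position: up/down = 1/1, 2/1, 1/3, 4/3, 4/5, 6/1, 4/7, 1/7, 8/7, 8/7.
The maximum over both is 8; one such subsequence is 14, 20, 6, 14, 9, 29, 7, 24.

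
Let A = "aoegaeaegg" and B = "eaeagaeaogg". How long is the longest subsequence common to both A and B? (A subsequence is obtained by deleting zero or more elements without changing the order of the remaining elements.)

8

A longest common subsequence is aegaeagg (length 8); the LCS DP confirms no longer common subsequence exists.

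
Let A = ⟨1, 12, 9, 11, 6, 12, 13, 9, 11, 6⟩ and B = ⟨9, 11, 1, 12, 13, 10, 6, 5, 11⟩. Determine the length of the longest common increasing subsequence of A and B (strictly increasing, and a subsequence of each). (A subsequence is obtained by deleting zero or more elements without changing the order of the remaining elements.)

4

A longest common strictly increasing subsequence is 9, 11, 12, 13 (length 4); it appears in order in both A and B, and no longer such subsequence exists.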